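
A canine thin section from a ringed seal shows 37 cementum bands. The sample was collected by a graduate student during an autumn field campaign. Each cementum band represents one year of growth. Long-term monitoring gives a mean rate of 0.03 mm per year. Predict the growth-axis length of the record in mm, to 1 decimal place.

1.1 mm

37 years of growth are recorded.
37 years at 0.03 mm/year gives 0.03 × 37 = 1.1 mm.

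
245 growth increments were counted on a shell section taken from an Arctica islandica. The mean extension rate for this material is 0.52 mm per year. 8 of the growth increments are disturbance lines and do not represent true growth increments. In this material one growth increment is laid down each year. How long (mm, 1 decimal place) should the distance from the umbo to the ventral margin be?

123.2 mm

True growth increment count = 245 − 8 = 237.
237 years at 0.52 mm/year gives 0.52 × 237 = 123.2 mm.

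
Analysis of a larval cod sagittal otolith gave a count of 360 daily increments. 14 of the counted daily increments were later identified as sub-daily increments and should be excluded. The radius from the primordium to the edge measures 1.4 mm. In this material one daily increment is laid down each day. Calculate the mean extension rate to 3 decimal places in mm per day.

0.004 mm per day

After corrections the count is 360 − 14 = 346 daily increments.
Extension rate ≈ 1.4 / 346 = 0.004 mm per day.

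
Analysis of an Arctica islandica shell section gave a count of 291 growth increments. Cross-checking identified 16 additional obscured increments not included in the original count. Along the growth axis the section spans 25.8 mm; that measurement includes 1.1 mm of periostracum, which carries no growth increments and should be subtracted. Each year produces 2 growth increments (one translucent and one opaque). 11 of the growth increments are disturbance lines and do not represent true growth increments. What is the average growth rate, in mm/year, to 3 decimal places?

0.167 mm/year

After corrections the count is 291 − 11 + 16 = 296 growth increments.
296 growth increments at 2 per year is 296 / 2 = 148 years.
The growth record spans 25.8 − 1.1 = 24.7 mm.
Extension rate ≈ 24.7 / 148 = 0.167 mm/year.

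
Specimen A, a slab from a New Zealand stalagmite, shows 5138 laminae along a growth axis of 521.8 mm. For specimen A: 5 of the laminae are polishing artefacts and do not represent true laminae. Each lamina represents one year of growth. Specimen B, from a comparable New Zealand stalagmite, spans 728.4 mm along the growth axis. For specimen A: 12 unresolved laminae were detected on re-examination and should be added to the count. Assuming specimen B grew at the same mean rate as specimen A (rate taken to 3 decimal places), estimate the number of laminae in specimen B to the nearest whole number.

Specimen A: after corrections the count is 5138 − 5 + 12 = 5145 laminae.
A: Mean rate = 521.8 mm / 5145 years ≈ 0.101 mm/year.
Specimen B: 728.4 mm / 0.101 mm per year = 7211.88 years ≈ 7212 laminae.

7212 laminae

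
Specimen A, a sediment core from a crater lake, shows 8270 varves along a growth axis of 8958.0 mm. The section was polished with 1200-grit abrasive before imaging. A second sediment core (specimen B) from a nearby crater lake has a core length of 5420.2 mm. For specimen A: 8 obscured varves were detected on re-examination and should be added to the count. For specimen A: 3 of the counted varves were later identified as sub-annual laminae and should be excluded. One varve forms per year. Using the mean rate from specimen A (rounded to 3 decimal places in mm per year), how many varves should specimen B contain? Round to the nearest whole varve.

5005 varves

Specimen A: correcting the raw count gives 8270 − 3 + 8 = 8275 true varves.
A: 8958.0 mm over 8275 years gives 8958.0 / 8275 ≈ 1.083 mm/year.
For B, 5420.2 / 1.083 = 5004.80 years ≈ 5005 varves.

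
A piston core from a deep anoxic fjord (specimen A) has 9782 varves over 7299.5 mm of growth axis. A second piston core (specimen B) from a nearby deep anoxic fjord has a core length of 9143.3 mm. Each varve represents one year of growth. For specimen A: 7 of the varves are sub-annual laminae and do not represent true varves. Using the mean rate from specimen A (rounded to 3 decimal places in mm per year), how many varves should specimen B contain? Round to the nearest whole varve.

Specimen A: after corrections the count is 9782 − 7 = 9775 varves.
A: 7299.5 mm over 9775 years gives 7299.5 / 9775 ≈ 0.747 mm per year.
Specimen B: 9143.3 mm / 0.747 mm per year = 12240.03 years ≈ 12240 varves.

12240 varves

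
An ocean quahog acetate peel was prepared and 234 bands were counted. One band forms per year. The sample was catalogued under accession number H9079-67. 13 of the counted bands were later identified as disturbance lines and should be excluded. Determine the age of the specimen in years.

221 yr

Correcting the raw count gives 234 − 13 = 221 true bands.
One band per year makes the duration 221 years.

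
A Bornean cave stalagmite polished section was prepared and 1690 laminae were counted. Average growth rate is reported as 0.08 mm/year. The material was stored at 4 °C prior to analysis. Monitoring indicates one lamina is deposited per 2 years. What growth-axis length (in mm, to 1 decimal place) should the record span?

Multiplying by 2 years per lamina: 1690 × 2 = 3380 years.
Length ≈ 0.08 × 3380 = 270.4 mm.

270.4 mm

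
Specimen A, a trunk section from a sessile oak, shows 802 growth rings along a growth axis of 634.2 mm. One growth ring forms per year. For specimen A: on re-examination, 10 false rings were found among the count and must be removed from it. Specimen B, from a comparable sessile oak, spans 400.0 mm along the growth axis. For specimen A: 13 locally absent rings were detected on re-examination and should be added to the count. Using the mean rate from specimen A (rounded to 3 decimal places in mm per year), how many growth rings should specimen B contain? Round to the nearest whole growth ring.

Specimen A: after corrections the count is 802 − 10 + 13 = 805 growth rings.
A: Mean rate = 634.2 mm / 805 years ≈ 0.788 mm/yr.
Specimen B: 400.0 mm / 0.788 mm per year = 507.61 years ≈ 508 growth rings.

508 growth rings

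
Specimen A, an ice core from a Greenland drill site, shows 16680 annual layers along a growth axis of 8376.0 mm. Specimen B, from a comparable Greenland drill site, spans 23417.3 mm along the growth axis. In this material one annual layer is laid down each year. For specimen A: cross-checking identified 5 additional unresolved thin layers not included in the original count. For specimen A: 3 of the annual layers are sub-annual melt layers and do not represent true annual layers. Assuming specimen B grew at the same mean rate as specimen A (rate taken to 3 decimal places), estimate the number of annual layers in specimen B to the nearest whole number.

46648 annual layers

Specimen A: after corrections the count is 16680 − 3 + 5 = 16682 annual layers.
A: Extension rate ≈ 8376.0 / 16682 = 0.502 mm/yr.
For B, 23417.3 / 0.502 = 46648.01 years ≈ 46648 annual layers.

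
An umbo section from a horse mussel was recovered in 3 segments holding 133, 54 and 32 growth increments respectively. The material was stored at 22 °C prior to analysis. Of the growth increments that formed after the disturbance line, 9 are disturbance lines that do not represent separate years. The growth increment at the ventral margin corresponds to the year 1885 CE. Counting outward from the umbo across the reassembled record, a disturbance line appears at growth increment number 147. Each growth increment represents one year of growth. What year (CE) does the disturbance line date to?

1822 CE

Total growth increments = 133 + 54 + 32 = 219.
Between growth increment 147 and the ventral margin there are 219 − 147 = 72 growth increments.
Removing the 9 false growth increments leaves 72 − 9 = 63 true growth increments beyond the disturbance line.
The growth increment at the ventral margin is 1885 CE, so the disturbance line dates to 1885 − 63 = 1822 CE.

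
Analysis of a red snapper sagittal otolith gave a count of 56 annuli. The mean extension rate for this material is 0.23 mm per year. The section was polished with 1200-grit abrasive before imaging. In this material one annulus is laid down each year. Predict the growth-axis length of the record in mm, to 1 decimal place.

56 years of growth are recorded.
56 years at 0.23 mm/year gives 0.23 × 56 = 12.9 mm.

12.9 mm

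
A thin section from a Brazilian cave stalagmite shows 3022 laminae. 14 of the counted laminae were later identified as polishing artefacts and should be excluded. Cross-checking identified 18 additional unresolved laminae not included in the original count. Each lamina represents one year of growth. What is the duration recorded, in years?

True lamina count = 3022 − 14 + 18 = 3026.
One lamina per year makes the duration 3026 years.

3026 years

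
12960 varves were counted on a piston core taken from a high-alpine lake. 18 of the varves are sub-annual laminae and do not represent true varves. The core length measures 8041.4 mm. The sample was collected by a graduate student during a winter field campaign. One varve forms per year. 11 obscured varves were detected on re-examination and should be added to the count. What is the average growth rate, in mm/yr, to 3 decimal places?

True varve count = 12960 − 18 + 11 = 12953.
Extension rate ≈ 8041.4 / 12953 = 0.621 mm/yr.

0.621 mm/yr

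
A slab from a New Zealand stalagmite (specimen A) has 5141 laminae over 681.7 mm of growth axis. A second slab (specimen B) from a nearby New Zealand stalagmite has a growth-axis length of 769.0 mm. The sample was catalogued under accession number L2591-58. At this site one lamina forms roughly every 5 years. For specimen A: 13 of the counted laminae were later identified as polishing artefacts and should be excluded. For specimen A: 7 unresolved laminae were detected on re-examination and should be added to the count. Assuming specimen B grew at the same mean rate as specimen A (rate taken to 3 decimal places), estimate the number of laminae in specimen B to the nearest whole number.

5696 laminae

Specimen A: adjusted count: 5141 − 13 + 7 = 5135 laminae.
Specimen A: 5135 laminae at 5 years each span 5135 × 5 = 25675 years.
A: Mean rate = 681.7 mm / 25675 years ≈ 0.027 mm per year.
Specimen B: 769.0 mm / 0.027 mm per year = 28481.48 years; at 5 years per lamina that is 28481.48 / 5 ≈ 5696 laminae.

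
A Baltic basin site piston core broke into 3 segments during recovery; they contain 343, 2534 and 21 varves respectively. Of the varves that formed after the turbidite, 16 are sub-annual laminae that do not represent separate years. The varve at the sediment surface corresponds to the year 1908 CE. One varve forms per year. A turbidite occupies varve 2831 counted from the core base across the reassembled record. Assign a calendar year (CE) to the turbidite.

1857 CE

Total varves = 343 + 2534 + 21 = 2898.
Between varve 2831 and the sediment surface there are 2898 − 2831 = 67 varves.
Excluding 16 false varves: 67 − 16 = 51.
1908 − 51 = 1857 CE.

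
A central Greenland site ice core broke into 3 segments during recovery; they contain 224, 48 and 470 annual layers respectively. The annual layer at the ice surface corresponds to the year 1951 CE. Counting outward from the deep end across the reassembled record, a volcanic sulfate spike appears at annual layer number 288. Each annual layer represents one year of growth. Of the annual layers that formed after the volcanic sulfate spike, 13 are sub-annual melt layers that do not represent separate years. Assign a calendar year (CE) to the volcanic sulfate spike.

Total annual layers = 224 + 48 + 470 = 742.
Between annual layer 288 and the ice surface there are 742 − 288 = 454 annual layers.
Removing the 13 false annual layers leaves 454 − 13 = 441 true annual layers beyond the volcanic sulfate spike.
The annual layer at the ice surface is 1951 CE, so the volcanic sulfate spike dates to 1951 − 441 = 1510 CE.

1510 CE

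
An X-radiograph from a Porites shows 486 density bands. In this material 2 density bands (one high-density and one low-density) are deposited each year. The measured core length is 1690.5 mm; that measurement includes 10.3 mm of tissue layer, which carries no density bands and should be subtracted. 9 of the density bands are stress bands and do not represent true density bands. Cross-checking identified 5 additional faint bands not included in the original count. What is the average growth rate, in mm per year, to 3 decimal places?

6.972 mm per year

After corrections the count is 486 − 9 + 5 = 482 density bands.
482 density bands at 2 per year is 482 / 2 = 241 years.
Net length = 1690.5 − 10.3 = 1680.2 mm.
1680.2 mm over 241 years gives 1680.2 / 241 ≈ 6.972 mm per year.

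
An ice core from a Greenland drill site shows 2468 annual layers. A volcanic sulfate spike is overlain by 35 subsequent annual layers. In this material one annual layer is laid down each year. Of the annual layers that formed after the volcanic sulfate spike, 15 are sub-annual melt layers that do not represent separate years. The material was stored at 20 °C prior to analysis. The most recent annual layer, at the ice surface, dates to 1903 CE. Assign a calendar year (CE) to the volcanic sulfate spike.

35 annual layers formed after the volcanic sulfate spike.
Removing the 15 false annual layers leaves 35 − 15 = 20 true annual layers beyond the volcanic sulfate spike.
1903 − 20 = 1883 CE.

1883 CE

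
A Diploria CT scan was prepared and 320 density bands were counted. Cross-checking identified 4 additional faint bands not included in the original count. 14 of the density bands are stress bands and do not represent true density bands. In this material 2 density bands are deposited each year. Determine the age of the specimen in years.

True density band count = 320 − 14 + 4 = 310.
310 density bands at 2 per year is 310 / 2 = 155 years.

155 years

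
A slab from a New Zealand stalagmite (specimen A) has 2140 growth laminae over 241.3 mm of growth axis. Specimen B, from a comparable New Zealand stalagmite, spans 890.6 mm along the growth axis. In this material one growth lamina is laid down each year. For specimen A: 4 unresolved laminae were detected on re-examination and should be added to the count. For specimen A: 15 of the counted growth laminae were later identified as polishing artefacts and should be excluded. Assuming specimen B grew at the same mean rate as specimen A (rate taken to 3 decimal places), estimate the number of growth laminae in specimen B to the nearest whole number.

Specimen A: adjusted count: 2140 − 15 + 4 = 2129 growth laminae.
A: Extension rate ≈ 241.3 / 2129 = 0.113 mm/yr.
Specimen B: 890.6 mm / 0.113 mm per year = 7881.42 years ≈ 7881 growth laminae.

7881 growth laminae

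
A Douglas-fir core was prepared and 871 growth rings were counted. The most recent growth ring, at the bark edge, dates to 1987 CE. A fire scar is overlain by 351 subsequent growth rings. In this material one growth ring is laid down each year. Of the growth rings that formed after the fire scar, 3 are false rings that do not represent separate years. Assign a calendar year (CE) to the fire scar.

351 growth rings post-date the fire scar.
Removing the 3 false growth rings leaves 351 − 3 = 348 true growth rings beyond the fire scar.
1987 − 348 = 1639 CE.

1639 CE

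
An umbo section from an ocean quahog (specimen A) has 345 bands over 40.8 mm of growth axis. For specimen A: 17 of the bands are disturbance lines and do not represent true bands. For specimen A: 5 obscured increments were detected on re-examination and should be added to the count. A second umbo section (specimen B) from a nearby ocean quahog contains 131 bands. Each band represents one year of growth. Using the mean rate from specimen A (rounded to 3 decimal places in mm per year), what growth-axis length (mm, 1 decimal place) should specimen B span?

16.1 mm

Specimen A: correcting the raw count gives 345 − 17 + 5 = 333 true bands.
A: 40.8 mm over 333 years gives 40.8 / 333 ≈ 0.123 mm/yr.
B's length ≈ 0.123 × 131 = 16.1 mm.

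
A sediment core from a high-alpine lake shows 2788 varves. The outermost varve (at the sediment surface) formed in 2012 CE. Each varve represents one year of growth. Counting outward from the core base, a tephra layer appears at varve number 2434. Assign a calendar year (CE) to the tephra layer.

The tephra layer sits at varve 2434 from the core base, so 2788 − 2434 = 354 varves formed after it.
The varve at the sediment surface is 2012 CE, so the tephra layer dates to 2012 − 354 = 1658 CE.

1658 CE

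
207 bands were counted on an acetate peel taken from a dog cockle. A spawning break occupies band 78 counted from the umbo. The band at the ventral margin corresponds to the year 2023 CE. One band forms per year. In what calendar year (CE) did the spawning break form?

1894 CE

207 − 78 = 129 bands lie beyond the spawning break toward the ventral margin.
2023 − 129 = 1894 CE.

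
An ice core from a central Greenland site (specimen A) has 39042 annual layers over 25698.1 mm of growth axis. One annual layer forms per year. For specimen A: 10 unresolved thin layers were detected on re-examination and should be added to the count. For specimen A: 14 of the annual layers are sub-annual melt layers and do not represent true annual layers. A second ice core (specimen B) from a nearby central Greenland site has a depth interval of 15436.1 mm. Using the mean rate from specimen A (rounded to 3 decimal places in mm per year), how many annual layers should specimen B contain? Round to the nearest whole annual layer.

Specimen A: true annual layer count = 39042 − 14 + 10 = 39038.
A: Mean rate = 25698.1 mm / 39038 years ≈ 0.658 mm per year.
B spans 15436.1 / 0.658 = 23459.12 years ≈ 23459 annual layers.

23459 annual layers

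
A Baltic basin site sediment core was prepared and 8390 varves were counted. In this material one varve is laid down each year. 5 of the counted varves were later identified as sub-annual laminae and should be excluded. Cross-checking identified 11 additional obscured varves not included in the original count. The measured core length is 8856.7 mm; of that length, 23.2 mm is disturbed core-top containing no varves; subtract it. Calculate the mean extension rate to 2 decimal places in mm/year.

1.05 mm/year

After corrections the count is 8390 − 5 + 11 = 8396 varves.
Net length = 8856.7 − 23.2 = 8833.5 mm.
8833.5 mm over 8396 years gives 8833.5 / 8396 ≈ 1.05 mm/year.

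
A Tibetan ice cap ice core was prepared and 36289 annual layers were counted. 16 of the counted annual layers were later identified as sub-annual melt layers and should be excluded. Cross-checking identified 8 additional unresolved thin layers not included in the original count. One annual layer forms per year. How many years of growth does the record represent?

Correcting the raw count gives 36289 − 16 + 8 = 36281 true annual layers.
With a one-to-one annual layer periodicity this is 36281 years.

36281 years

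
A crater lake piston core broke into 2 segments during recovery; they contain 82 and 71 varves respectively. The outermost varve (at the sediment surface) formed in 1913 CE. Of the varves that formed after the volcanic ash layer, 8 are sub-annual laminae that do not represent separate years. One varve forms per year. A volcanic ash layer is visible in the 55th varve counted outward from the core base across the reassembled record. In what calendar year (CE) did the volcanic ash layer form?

Total varves = 82 + 71 = 153.
153 − 55 = 98 varves lie beyond the volcanic ash layer toward the sediment surface.
Removing the 8 false varves leaves 98 − 8 = 90 true varves beyond the volcanic ash layer.
The varve at the sediment surface is 1913 CE, so the volcanic ash layer dates to 1913 − 90 = 1823 CE.

1823 CE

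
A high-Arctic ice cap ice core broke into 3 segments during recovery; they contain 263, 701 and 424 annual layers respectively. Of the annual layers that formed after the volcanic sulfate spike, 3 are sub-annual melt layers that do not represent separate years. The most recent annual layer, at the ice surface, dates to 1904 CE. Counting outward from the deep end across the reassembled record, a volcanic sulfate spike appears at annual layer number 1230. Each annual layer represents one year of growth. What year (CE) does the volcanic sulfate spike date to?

1749 CE

Total annual layers = 263 + 701 + 424 = 1388.
Between annual layer 1230 and the ice surface there are 1388 − 1230 = 158 annual layers.
Excluding 3 false annual layers: 158 − 3 = 155.
1904 − 155 = 1749 CE.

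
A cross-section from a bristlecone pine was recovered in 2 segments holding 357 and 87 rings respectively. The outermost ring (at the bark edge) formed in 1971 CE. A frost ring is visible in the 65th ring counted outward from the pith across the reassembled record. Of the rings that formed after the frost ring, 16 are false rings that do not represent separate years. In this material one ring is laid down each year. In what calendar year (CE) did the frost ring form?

Total rings = 357 + 87 = 444.
444 − 65 = 379 rings lie beyond the frost ring toward the bark edge.
Removing the 16 false rings leaves 379 − 16 = 363 true rings beyond the frost ring.
1971 − 363 = 1608 CE.

1608 CE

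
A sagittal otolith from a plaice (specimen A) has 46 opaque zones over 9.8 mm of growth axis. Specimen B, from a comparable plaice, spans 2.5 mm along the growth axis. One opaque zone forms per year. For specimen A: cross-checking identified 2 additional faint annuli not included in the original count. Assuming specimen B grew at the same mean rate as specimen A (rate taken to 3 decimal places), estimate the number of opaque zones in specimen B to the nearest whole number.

Specimen A: correcting the raw count gives 46 + 2 = 48 true opaque zones.
A: Mean rate = 9.8 mm / 48 years ≈ 0.204 mm/yr.
B spans 2.5 / 0.204 = 12.25 years ≈ 12 opaque zones.

12 opaque zones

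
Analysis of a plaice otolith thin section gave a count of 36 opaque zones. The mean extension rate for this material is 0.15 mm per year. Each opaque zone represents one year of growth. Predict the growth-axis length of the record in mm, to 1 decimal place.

The record spans 36 years at 0.15 mm per year.
Predicted length = 0.15 mm/year × 36 years = 5.4 mm.

5.4 mm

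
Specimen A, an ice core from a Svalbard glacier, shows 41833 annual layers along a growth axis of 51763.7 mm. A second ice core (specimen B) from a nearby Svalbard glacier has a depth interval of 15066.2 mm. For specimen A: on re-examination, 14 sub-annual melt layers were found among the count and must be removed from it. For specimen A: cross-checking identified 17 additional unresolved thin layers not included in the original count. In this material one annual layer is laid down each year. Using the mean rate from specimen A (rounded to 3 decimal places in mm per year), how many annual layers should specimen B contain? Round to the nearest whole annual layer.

12180 annual layers

Specimen A: after corrections the count is 41833 − 14 + 17 = 41836 annual layers.
A: Mean rate = 51763.7 mm / 41836 years ≈ 1.237 mm per year.
B spans 15066.2 / 1.237 = 12179.63 years ≈ 12180 annual layers.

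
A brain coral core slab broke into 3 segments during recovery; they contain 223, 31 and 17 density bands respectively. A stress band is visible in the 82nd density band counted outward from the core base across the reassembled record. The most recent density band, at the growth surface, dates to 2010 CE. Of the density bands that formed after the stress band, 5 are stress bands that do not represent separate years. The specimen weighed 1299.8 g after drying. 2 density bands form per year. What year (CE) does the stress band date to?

1918 CE

Total density bands = 223 + 31 + 17 = 271.
271 − 82 = 189 density bands lie beyond the stress band toward the growth surface.
Excluding 5 false density bands: 189 − 5 = 184.
184 density bands at 2 per year is 184 / 2 = 92 years.
Counting back 92 years from 2010 CE places the stress band in 2010 − 92 = 1918 CE.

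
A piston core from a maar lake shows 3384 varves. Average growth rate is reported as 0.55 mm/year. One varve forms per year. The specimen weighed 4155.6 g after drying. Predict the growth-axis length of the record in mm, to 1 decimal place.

3384 years of growth are recorded.
Length ≈ 0.55 × 3384 = 1861.2 mm.

1861.2 mm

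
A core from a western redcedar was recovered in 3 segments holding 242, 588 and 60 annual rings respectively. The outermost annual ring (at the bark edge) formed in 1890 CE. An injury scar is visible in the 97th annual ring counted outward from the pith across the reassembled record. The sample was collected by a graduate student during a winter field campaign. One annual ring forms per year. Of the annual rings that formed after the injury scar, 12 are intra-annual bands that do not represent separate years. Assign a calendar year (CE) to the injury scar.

Total annual rings = 242 + 588 + 60 = 890.
The injury scar sits at annual ring 97 from the pith, so 890 − 97 = 793 annual rings formed after it.
Excluding 12 false annual rings: 793 − 12 = 781.
Counting back 781 years from 1890 CE places the injury scar in 1890 − 781 = 1109 CE.

1109 CE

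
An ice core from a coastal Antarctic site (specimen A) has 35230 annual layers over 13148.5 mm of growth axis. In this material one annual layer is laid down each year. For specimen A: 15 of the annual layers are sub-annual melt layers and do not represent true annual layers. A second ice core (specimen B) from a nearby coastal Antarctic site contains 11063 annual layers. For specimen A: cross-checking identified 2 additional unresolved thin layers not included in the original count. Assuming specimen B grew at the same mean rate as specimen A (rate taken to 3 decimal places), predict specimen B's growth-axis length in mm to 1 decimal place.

4126.5 mm

Specimen A: correcting the raw count gives 35230 − 15 + 2 = 35217 true annual layers.
A: Mean rate = 13148.5 mm / 35217 years ≈ 0.373 mm per year.
For B, 0.373 mm/year × 11063 years = 4126.5 mm.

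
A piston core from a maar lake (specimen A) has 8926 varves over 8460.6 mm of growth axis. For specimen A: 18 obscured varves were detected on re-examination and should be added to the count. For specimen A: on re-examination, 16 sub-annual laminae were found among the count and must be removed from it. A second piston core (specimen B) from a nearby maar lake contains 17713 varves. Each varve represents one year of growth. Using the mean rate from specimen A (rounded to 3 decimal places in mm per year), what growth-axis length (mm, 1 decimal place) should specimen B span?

16791.9 mm

Specimen A: true varve count = 8926 − 16 + 18 = 8928.
A: Extension rate ≈ 8460.6 / 8928 = 0.948 mm/year.
B's length ≈ 0.948 × 17713 = 16791.9 mm.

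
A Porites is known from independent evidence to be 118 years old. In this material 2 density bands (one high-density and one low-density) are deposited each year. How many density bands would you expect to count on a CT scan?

236 density bands

Expected density bands: 118 × 2 = 236.
So 236 density bands should be present.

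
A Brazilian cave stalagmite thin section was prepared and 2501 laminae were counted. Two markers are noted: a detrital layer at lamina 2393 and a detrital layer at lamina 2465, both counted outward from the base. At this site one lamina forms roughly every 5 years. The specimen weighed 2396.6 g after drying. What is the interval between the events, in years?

360 years

Separation: 2465 − 2393 = 72 laminae.
Multiplying by 5 years per lamina: 72 × 5 = 360 years.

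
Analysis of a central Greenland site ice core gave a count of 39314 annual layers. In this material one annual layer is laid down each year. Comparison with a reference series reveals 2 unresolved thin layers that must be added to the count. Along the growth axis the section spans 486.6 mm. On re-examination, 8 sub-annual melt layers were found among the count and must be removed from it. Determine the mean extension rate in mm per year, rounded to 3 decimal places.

0.012 mm per year

After corrections the count is 39314 − 8 + 2 = 39308 annual layers.
Mean rate = 486.6 mm / 39308 years ≈ 0.012 mm per year.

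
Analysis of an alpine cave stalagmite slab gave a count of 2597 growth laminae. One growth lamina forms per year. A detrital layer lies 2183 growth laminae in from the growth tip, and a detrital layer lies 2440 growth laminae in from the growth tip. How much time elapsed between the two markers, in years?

257 years

The two markers are separated by 2440 − 2183 = 257 growth laminae.
At one growth lamina per year, 257 years elapsed between them.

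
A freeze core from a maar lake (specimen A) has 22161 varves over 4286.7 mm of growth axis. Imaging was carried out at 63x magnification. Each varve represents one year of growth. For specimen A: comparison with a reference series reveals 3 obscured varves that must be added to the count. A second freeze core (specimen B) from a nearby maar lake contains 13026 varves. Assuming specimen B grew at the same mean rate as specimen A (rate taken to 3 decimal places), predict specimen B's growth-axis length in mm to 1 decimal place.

2514.0 mm

Specimen A: correcting the raw count gives 22161 + 3 = 22164 true varves.
A: 4286.7 mm over 22164 years gives 4286.7 / 22164 ≈ 0.193 mm/year.
B's length ≈ 0.193 × 13026 = 2514.0 mm.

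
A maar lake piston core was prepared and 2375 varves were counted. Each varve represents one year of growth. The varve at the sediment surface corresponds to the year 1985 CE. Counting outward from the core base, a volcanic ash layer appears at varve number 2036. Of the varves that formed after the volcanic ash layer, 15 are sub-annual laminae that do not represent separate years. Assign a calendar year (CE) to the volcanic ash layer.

1661 CE

2375 − 2036 = 339 varves lie beyond the volcanic ash layer toward the sediment surface.
339 − 15 false = 324 true varves after the volcanic ash layer.
The varve at the sediment surface is 1985 CE, so the volcanic ash layer dates to 1985 − 324 = 1661 CE.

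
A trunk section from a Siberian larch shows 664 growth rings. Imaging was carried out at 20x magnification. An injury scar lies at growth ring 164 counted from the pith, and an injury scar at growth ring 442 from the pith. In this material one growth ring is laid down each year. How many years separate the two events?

278 years

442 − 164 = 278 growth rings lie between the two events.
At one growth ring per year, 278 years elapsed between them.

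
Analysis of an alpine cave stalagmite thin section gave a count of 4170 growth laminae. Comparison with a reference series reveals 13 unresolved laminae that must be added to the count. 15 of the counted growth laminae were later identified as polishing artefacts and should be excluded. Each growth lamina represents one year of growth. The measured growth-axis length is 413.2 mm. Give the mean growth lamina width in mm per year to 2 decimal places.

Adjusted count: 4170 − 15 + 13 = 4168 growth laminae.
Mean rate = 413.2 mm / 4168 years ≈ 0.10 mm per year.

0.10 mm per year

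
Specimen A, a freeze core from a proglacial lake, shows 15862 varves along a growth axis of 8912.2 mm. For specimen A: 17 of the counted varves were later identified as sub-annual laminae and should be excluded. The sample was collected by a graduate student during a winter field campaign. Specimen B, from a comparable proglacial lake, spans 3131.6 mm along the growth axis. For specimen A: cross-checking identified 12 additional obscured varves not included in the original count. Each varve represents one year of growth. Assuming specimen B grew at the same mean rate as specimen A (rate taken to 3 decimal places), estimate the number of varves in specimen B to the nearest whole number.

Specimen A: after corrections the count is 15862 − 17 + 12 = 15857 varves.
A: 8912.2 mm over 15857 years gives 8912.2 / 15857 ≈ 0.562 mm/year.
For B, 3131.6 / 0.562 = 5572.24 years ≈ 5572 varves.

5572 varves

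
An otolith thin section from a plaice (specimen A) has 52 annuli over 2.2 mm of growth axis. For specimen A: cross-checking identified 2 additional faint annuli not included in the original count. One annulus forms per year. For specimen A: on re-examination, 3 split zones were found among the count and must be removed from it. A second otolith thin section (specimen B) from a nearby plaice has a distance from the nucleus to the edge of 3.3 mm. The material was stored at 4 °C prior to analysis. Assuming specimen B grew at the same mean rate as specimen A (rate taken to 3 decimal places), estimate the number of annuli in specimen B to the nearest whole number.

Specimen A: correcting the raw count gives 52 − 3 + 2 = 51 true annuli.
A: Mean rate = 2.2 mm / 51 years ≈ 0.043 mm/year.
Specimen B: 3.3 mm / 0.043 mm per year = 76.74 years ≈ 77 annuli.

77 annuli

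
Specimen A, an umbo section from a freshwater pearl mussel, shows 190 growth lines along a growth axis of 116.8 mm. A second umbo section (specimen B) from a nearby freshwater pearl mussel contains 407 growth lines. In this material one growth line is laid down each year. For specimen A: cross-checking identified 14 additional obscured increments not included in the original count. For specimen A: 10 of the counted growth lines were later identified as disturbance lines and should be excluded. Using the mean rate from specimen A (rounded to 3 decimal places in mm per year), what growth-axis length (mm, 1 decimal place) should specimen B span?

245.0 mm

Specimen A: correcting the raw count gives 190 − 10 + 14 = 194 true growth lines.
A: Mean rate = 116.8 mm / 194 years ≈ 0.602 mm/yr.
B's length ≈ 0.602 × 407 = 245.0 mm.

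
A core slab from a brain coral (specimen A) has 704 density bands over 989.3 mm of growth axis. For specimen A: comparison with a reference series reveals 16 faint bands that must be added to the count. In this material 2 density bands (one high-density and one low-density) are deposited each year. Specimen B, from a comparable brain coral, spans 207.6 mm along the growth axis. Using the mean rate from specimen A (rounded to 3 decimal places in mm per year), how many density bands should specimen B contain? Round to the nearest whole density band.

151 density bands

Specimen A: true density band count = 704 + 16 = 720.
Specimen A: 720 density bands at 2 per year is 720 / 2 = 360 years.
A: 989.3 mm over 360 years gives 989.3 / 360 ≈ 2.748 mm per year.
Specimen B: 207.6 mm / 2.748 mm per year = 75.55 years; at 2 density bands per year that is 75.55 × 2 ≈ 151 density bands.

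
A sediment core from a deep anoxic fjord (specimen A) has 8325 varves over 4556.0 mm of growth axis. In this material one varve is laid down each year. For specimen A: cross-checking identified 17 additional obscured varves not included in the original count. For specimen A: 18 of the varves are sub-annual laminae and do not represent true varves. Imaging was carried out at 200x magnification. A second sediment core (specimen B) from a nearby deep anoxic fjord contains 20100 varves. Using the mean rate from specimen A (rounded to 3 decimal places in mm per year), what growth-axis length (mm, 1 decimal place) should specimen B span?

10994.7 mm

Specimen A: adjusted count: 8325 − 18 + 17 = 8324 varves.
A: 4556.0 mm over 8324 years gives 4556.0 / 8324 ≈ 0.547 mm per year.
For B, 0.547 mm/year × 20100 years = 10994.7 mm.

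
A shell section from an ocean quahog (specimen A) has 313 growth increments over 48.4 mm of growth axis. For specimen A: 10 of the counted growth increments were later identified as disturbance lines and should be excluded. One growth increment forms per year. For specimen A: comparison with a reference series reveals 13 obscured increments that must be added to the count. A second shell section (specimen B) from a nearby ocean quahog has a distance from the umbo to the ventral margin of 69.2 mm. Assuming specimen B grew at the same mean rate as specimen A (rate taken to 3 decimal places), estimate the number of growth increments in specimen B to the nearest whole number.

452 growth increments

Specimen A: adjusted count: 313 − 10 + 13 = 316 growth increments.
A: Extension rate ≈ 48.4 / 316 = 0.153 mm/year.
B spans 69.2 / 0.153 = 452.29 years ≈ 452 growth increments.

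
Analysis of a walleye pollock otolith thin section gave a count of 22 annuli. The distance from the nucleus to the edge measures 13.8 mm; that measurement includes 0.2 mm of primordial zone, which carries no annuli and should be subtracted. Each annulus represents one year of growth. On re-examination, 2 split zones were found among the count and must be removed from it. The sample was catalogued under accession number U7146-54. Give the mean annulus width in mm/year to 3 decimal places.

0.680 mm/year

True annulus count = 22 − 2 = 20.
Net length = 13.8 − 0.2 = 13.6 mm.
Extension rate ≈ 13.6 / 20 = 0.680 mm/year.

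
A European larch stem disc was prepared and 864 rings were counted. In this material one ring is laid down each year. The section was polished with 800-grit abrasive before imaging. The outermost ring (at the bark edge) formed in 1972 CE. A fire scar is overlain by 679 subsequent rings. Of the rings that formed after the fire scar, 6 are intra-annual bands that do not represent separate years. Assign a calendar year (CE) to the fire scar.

1299 CE

679 rings formed after the fire scar.
Excluding 6 false rings: 679 − 6 = 673.
The ring at the bark edge is 1972 CE, so the fire scar dates to 1972 − 673 = 1299 CE.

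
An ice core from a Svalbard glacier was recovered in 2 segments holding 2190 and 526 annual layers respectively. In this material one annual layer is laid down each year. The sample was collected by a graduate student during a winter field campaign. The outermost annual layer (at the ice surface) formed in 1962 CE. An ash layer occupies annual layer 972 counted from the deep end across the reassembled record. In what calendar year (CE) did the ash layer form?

Total annual layers = 2190 + 526 = 2716.
The ash layer sits at annual layer 972 from the deep end, so 2716 − 972 = 1744 annual layers formed after it.
The annual layer at the ice surface is 1962 CE, so the ash layer dates to 1962 − 1744 = 218 CE.

218 CE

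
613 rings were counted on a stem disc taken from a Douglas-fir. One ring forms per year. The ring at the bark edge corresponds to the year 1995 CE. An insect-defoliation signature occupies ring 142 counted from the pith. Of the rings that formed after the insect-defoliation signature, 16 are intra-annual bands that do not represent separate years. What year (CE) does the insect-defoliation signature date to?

1540 CE

The insect-defoliation signature sits at ring 142 from the pith, so 613 − 142 = 471 rings formed after it.
471 − 16 false = 455 true rings after the insect-defoliation signature.
1995 − 455 = 1540 CE.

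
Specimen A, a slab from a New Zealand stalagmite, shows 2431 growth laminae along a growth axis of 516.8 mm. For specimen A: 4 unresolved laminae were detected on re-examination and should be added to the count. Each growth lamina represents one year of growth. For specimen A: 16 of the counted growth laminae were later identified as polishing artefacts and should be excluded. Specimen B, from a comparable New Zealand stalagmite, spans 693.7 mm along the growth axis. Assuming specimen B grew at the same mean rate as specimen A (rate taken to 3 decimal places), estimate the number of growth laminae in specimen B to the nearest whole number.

Specimen A: adjusted count: 2431 − 16 + 4 = 2419 growth laminae.
A: Mean rate = 516.8 mm / 2419 years ≈ 0.214 mm/year.
B spans 693.7 / 0.214 = 3241.59 years ≈ 3242 growth laminae.

3242 growth laminae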